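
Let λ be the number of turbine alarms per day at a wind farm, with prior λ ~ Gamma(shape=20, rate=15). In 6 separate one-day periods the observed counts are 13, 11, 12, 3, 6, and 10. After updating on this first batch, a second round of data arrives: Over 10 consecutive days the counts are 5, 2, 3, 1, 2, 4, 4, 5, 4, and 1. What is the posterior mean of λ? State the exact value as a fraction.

106/31

Total count: 13 + 11 + 12 + 3 + 6 + 10 = 55.
Total exposure: 6 days.
After the first batch: Gamma(20 + 55, 15 + 6) = Gamma(75, 21).
Total count: 5 + 2 + 3 + 1 + 2 + 4 + 4 + 5 + 4 + 1 = 31.
Total exposure: 10 days.
After the second batch: Gamma(75 + 31, 21 + 10) = Gamma(106, 31).
Posterior mean = α'/β' = 106/31.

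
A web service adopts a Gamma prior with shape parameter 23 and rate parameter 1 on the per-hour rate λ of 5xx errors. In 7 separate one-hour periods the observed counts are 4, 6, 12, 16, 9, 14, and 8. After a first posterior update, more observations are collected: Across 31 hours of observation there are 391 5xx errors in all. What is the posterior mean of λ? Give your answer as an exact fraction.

Total count: 4 + 6 + 12 + 16 + 9 + 14 + 8 = 69.
Total exposure: 7 hours.
After the first batch: Gamma(23 + 69, 1 + 7) = Gamma(92, 8).
Total count 391 over total exposure 31 hours.
After the second batch: Gamma(92 + 391, 8 + 31) = Gamma(483, 39).
Posterior mean = α'/β' = 483/39 = 161/13.

161/13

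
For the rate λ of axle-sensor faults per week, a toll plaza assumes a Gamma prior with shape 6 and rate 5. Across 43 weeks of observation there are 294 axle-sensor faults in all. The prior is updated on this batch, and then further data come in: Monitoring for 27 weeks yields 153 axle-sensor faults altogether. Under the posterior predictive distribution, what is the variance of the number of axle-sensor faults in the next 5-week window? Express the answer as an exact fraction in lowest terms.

2416/75

Total count 294 over total exposure 43 weeks.
After the first batch: Gamma(6 + 294, 5 + 43) = Gamma(300, 48).
Total count 153 over total exposure 27 weeks.
After the second batch: Gamma(300 + 153, 48 + 27) = Gamma(453, 75).
The posterior predictive for a window of length T is Negative Binomial with variance T·α'·(β'+T)/β'² = 5·453·80/5625 = 2416/75.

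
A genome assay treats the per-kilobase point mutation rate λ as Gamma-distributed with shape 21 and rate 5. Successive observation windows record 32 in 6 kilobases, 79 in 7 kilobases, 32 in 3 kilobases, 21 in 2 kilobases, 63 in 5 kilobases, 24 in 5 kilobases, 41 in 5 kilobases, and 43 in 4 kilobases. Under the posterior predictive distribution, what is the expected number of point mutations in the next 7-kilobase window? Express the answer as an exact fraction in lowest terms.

Total count: 32 + 79 + 32 + 21 + 63 + 24 + 41 + 43 = 335.
Total exposure: 6 + 7 + 3 + 2 + 5 + 5 + 5 + 4 = 37 kilobases.
Posterior: α' = 21 + 335 = 356, β' = 5 + 37 = 42.
Predictive mean over a 7-kilobase window = T·E[λ|data] = 7·356/42 = 178/3.

178/3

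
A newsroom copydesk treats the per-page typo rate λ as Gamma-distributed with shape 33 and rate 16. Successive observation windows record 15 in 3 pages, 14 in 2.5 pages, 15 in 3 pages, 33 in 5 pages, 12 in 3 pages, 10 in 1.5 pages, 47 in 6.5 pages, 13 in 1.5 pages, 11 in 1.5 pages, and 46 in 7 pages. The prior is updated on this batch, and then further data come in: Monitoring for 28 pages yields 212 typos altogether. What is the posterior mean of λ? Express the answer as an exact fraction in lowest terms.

Total count: 15 + 14 + 15 + 33 + 12 + 10 + 47 + 13 + 11 + 46 = 216.
Total exposure: 3 + 2.5 + 3 + 5 + 3 + 1.5 + 6.5 + 1.5 + 1.5 + 7 = 34.5 pages.
After the first batch: Gamma(33 + 216, 16 + 34.5) = Gamma(249, 101/2).
Total count 212 over total exposure 28 pages.
After the second batch: Gamma(249 + 212, 101/2 + 28) = Gamma(461, 157/2).
Posterior mean = α'/β' = 461/(157/2) = 922/157.

922/157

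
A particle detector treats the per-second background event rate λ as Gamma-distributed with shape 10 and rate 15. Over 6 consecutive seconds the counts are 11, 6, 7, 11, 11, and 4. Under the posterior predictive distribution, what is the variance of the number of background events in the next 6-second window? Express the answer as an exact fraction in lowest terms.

1080/49

Total count: 11 + 6 + 7 + 11 + 11 + 4 = 50.
Total exposure: 6 seconds.
The Gamma prior is conjugate for the Poisson rate, so λ | data ~ Gamma(10+50, 15+6) = Gamma(60, 21).
The posterior predictive for a window of length T is Negative Binomial with variance T·α'·(β'+T)/β'² = 6·60·27/441 = 1080/49.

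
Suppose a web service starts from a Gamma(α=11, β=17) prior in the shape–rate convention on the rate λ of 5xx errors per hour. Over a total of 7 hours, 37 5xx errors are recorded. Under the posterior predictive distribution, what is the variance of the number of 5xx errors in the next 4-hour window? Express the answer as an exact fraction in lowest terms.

Total count 37 over total exposure 7 hours.
Gamma(α, β) with Poisson data over total exposure Σt gives posterior Gamma(α+Σx, β+Σt) = Gamma(48, 24).
The posterior predictive for a window of length T is Negative Binomial with variance T·α'·(β'+T)/β'² = 4·48·28/576 = 28/3.

28/3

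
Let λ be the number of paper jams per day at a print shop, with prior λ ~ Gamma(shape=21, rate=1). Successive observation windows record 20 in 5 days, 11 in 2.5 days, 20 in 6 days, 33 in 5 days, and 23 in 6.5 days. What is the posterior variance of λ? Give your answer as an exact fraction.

32/169

Total count: 20 + 11 + 20 + 33 + 23 = 107.
Total exposure: 5 + 2.5 + 6 + 5 + 6.5 = 25 days.
By Gamma–Poisson conjugacy, the posterior is Gamma(α + Σx, β + Σt) = Gamma(21 + 107, 1 + 25) = Gamma(128, 26).
Posterior variance = α'/β'² = 128/676 = 32/169.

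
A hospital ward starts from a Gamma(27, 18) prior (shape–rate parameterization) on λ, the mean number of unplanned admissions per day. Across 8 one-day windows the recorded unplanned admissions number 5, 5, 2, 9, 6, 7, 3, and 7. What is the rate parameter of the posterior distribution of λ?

Total count: 5 + 5 + 2 + 9 + 6 + 7 + 3 + 7 = 44.
Total exposure: 8 days.
Posterior: α' = 27 + 44 = 71, β' = 18 + 8 = 26.

26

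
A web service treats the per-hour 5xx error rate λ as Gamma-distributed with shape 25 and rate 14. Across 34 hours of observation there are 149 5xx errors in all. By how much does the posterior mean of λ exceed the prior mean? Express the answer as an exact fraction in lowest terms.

Total count 149 over total exposure 34 hours.
Gamma(α, β) with Poisson data over total exposure Σt gives posterior Gamma(α+Σx, β+Σt) = Gamma(174, 48).
Posterior mean = 174/48 = 29/8; prior mean = 25/14 = 25/14. Difference = 29/8 − 25/14 = 103/56.

103/56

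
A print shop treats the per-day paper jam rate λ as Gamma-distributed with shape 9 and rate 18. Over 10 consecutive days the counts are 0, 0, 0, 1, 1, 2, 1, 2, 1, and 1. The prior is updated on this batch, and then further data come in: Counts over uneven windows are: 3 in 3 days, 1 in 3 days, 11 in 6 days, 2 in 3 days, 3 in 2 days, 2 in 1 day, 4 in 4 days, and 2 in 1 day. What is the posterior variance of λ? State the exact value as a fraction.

46/2601

Total count: 0 + 0 + 0 + 1 + 1 + 2 + 1 + 2 + 1 + 1 = 9.
Total exposure: 10 days.
After the first batch: Gamma(9 + 9, 18 + 10) = Gamma(18, 28).
Total count: 3 + 1 + 11 + 2 + 3 + 2 + 4 + 2 = 28.
Total exposure: 3 + 3 + 6 + 3 + 2 + 1 + 4 + 1 = 23 days.
After the second batch: Gamma(18 + 28, 28 + 23) = Gamma(46, 51).
Posterior variance = α'/β'² = 46/2601.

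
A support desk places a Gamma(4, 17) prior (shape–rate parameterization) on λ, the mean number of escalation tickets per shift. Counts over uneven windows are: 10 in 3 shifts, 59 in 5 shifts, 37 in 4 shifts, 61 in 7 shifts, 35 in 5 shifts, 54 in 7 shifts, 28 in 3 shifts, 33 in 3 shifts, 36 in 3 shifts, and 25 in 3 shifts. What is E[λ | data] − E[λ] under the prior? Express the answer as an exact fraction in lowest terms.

3127/510

Total count: 10 + 59 + 37 + 61 + 35 + 54 + 28 + 33 + 36 + 25 = 378.
Total exposure: 3 + 5 + 4 + 7 + 5 + 7 + 3 + 3 + 3 + 3 = 43 shifts.
Conjugate update: add total count to the shape and total exposure to the rate, giving Gamma(382, 60).
Posterior mean = 382/60 = 191/30; prior mean = 4/17 = 4/17. Difference = 191/30 − 4/17 = 3127/510.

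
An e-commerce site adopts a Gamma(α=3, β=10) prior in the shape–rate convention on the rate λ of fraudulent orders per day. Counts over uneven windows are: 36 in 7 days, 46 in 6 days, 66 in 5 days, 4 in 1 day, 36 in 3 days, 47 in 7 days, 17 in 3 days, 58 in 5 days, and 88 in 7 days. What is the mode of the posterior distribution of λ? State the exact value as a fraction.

Total count: 36 + 46 + 66 + 4 + 36 + 47 + 17 + 58 + 88 = 398.
Total exposure: 7 + 6 + 5 + 1 + 3 + 7 + 3 + 5 + 7 = 44 days.
By Gamma–Poisson conjugacy, the posterior is Gamma(α + Σx, β + Σt) = Gamma(3 + 398, 10 + 44) = Gamma(401, 54).
Posterior mode = (α'−1)/β' = 400/54 = 200/27.

200/27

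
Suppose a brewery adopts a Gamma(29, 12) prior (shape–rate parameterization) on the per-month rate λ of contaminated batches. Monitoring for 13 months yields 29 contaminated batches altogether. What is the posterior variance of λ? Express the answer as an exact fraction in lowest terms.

Total count 29 over total exposure 13 months.
Posterior: α' = 29 + 29 = 58, β' = 12 + 13 = 25.
Posterior variance = α'/β'² = 58/625.

58/625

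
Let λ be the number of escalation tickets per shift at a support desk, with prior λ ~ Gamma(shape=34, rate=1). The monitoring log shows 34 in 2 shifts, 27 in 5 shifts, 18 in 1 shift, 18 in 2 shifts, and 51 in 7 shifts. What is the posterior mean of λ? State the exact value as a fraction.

Total count: 34 + 27 + 18 + 18 + 51 = 148.
Total exposure: 2 + 5 + 1 + 2 + 7 = 17 shifts.
Conjugate update: add total count to the shape and total exposure to the rate, giving Gamma(182, 18).
Posterior mean = α'/β' = 182/18 = 91/9.

91/9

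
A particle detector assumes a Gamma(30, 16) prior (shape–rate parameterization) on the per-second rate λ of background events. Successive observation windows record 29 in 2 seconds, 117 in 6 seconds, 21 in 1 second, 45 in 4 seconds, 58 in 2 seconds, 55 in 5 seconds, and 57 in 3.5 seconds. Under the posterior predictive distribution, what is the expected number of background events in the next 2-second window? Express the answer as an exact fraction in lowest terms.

Total count: 29 + 117 + 21 + 45 + 58 + 55 + 57 = 382.
Total exposure: 2 + 6 + 1 + 4 + 2 + 5 + 3.5 = 23.5 seconds.
Posterior: α' = 30 + 382 = 412, β' = 16 + 23.5 = 79/2.
Predictive mean over a 2-second window = T·E[λ|data] = 2·412/(79/2) = 1648/79.

1648/79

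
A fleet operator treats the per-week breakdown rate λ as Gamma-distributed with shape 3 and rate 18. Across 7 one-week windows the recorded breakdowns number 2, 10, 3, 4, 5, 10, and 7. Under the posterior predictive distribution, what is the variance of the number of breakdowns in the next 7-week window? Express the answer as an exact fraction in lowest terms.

Total count: 2 + 10 + 3 + 4 + 5 + 10 + 7 = 41.
Total exposure: 7 weeks.
Gamma(α, β) with Poisson data over total exposure Σt gives posterior Gamma(α+Σx, β+Σt) = Gamma(44, 25).
The posterior predictive for a window of length T is Negative Binomial with variance T·α'·(β'+T)/β'² = 7·44·32/625 = 9856/625.

9856/625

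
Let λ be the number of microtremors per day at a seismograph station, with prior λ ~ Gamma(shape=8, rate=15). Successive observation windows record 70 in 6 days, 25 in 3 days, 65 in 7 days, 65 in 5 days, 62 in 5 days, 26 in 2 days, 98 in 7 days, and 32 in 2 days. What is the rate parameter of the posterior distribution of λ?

Total count: 70 + 25 + 65 + 65 + 62 + 26 + 98 + 32 = 443.
Total exposure: 6 + 3 + 7 + 5 + 5 + 2 + 7 + 2 = 37 days.
The Gamma prior is conjugate for the Poisson rate, so λ | data ~ Gamma(8+443, 15+37) = Gamma(451, 52).

52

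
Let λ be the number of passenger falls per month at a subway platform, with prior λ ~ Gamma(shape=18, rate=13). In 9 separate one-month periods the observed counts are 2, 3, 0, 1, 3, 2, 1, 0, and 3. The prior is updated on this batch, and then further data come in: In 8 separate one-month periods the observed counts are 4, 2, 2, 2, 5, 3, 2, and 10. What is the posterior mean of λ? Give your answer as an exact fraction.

21/10

Total count: 2 + 3 + 0 + 1 + 3 + 2 + 1 + 0 + 3 = 15.
Total exposure: 9 months.
After the first batch: Gamma(18 + 15, 13 + 9) = Gamma(33, 22).
Total count: 4 + 2 + 2 + 2 + 5 + 3 + 2 + 10 = 30.
Total exposure: 8 months.
After the second batch: Gamma(33 + 30, 22 + 8) = Gamma(63, 30).
Posterior mean = α'/β' = 63/30 = 21/10.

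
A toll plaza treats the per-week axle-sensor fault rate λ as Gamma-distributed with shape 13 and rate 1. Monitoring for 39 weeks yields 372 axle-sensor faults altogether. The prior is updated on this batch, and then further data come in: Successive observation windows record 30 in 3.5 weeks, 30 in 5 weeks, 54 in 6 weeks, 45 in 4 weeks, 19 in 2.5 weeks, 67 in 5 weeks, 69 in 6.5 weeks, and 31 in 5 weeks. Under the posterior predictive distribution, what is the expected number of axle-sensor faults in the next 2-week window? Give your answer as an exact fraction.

Total count 372 over total exposure 39 weeks.
After the first batch: Gamma(13 + 372, 1 + 39) = Gamma(385, 40).
Total count: 30 + 30 + 54 + 45 + 19 + 67 + 69 + 31 = 345.
Total exposure: 3.5 + 5 + 6 + 4 + 2.5 + 5 + 6.5 + 5 = 37.5 weeks.
After the second batch: Gamma(385 + 345, 40 + 37.5) = Gamma(730, 155/2).
Predictive mean over a 2-week window = T·E[λ|data] = 2·730/(155/2) = 584/31.

584/31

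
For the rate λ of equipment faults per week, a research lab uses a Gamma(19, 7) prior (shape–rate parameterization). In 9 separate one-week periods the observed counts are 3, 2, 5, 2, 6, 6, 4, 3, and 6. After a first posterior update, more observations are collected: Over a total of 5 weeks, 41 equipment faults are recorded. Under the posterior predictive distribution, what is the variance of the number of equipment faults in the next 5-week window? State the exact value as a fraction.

Total count: 3 + 2 + 5 + 2 + 6 + 6 + 4 + 3 + 6 = 37.
Total exposure: 9 weeks.
After the first batch: Gamma(19 + 37, 7 + 9) = Gamma(56, 16).
Total count 41 over total exposure 5 weeks.
After the second batch: Gamma(56 + 41, 16 + 5) = Gamma(97, 21).
The posterior predictive for a window of length T is Negative Binomial with variance T·α'·(β'+T)/β'² = 5·97·26/441 = 12610/441.

12610/441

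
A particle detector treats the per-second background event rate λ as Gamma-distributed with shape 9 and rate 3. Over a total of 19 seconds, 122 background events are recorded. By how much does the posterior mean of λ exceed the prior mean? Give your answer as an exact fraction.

Total count 122 over total exposure 19 seconds.
Posterior: α' = 9 + 122 = 131, β' = 3 + 19 = 22.
Posterior mean = 131/22 = 131/22; prior mean = 9/3 = 3. Difference = 131/22 − 3 = 65/22.

65/22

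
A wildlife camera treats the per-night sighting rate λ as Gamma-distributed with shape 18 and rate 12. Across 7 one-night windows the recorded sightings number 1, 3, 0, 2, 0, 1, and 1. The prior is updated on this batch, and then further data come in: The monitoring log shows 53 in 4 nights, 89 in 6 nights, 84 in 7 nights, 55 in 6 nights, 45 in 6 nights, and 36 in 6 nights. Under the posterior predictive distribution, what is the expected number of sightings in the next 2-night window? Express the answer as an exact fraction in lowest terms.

388/27

Total count: 1 + 3 + 0 + 2 + 0 + 1 + 1 = 8.
Total exposure: 7 nights.
After the first batch: Gamma(18 + 8, 12 + 7) = Gamma(26, 19).
Total count: 53 + 89 + 84 + 55 + 45 + 36 = 362.
Total exposure: 4 + 6 + 7 + 6 + 6 + 6 = 35 nights.
After the second batch: Gamma(26 + 362, 19 + 35) = Gamma(388, 54).
Predictive mean over a 2-night window = T·E[λ|data] = 2·388/54 = 388/27.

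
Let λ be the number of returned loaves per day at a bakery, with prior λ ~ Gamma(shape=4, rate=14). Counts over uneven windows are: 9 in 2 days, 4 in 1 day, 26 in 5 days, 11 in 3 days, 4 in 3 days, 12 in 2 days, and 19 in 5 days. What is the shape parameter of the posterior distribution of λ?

89

Total count: 9 + 4 + 26 + 11 + 4 + 12 + 19 = 85.
Total exposure: 2 + 1 + 5 + 3 + 3 + 2 + 5 = 21 days.
By Gamma–Poisson conjugacy, the posterior is Gamma(α + Σx, β + Σt) = Gamma(4 + 85, 14 + 21) = Gamma(89, 35).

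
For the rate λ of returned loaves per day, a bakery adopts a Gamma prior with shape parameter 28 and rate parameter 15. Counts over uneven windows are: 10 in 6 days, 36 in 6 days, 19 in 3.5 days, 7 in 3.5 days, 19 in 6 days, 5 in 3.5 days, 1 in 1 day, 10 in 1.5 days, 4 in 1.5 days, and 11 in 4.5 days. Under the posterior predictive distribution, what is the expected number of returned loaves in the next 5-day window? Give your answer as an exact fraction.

Total count: 10 + 36 + 19 + 7 + 19 + 5 + 1 + 10 + 4 + 11 = 122.
Total exposure: 6 + 6 + 3.5 + 3.5 + 6 + 3.5 + 1 + 1.5 + 1.5 + 4.5 = 37 days.
Posterior: α' = 28 + 122 = 150, β' = 15 + 37 = 52.
Predictive mean over a 5-day window = T·E[λ|data] = 5·150/52 = 375/26.

375/26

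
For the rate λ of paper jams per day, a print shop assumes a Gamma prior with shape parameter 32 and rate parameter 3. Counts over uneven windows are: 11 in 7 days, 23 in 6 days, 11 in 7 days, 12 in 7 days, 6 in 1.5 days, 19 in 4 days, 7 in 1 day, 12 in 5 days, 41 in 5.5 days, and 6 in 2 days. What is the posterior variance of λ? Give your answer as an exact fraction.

180/2401

Total count: 11 + 23 + 11 + 12 + 6 + 19 + 7 + 12 + 41 + 6 = 148.
Total exposure: 7 + 6 + 7 + 7 + 1.5 + 4 + 1 + 5 + 5.5 + 2 = 46 days.
The Gamma prior is conjugate for the Poisson rate, so λ | data ~ Gamma(32+148, 3+46) = Gamma(180, 49).
Posterior variance = α'/β'² = 180/2401.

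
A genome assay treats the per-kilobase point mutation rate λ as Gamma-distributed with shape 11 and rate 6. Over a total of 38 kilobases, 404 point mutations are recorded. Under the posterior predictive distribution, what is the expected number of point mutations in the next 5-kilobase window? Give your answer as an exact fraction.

Total count 404 over total exposure 38 kilobases.
By Gamma–Poisson conjugacy, the posterior is Gamma(α + Σx, β + Σt) = Gamma(11 + 404, 6 + 38) = Gamma(415, 44).
Predictive mean over a 5-kilobase window = T·E[λ|data] = 5·415/44 = 2075/44.

2075/44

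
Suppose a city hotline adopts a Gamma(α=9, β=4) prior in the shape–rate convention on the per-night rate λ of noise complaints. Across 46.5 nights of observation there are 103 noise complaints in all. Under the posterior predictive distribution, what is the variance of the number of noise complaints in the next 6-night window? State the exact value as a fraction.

151872/10201

Total count 103 over total exposure 46.5 nights.
Conjugate update: add total count to the shape and total exposure to the rate, giving Gamma(112, 101/2).
The posterior predictive for a window of length T is Negative Binomial with variance T·α'·(β'+T)/β'² = 6·112·(113/2)/(10201/4) = 151872/10201.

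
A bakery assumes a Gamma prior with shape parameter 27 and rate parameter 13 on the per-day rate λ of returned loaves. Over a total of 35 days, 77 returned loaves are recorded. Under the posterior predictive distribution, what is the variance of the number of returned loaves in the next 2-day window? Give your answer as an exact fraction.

Total count 77 over total exposure 35 days.
The Gamma prior is conjugate for the Poisson rate, so λ | data ~ Gamma(27+77, 13+35) = Gamma(104, 48).
The posterior predictive for a window of length T is Negative Binomial with variance T·α'·(β'+T)/β'² = 2·104·50/2304 = 325/72.

325/72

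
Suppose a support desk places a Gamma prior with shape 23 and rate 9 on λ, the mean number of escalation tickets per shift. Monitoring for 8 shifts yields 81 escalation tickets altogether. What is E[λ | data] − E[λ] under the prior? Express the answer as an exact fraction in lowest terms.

545/153

Total count 81 over total exposure 8 shifts.
Conjugate update: add total count to the shape and total exposure to the rate, giving Gamma(104, 17).
Posterior mean = 104/17 = 104/17; prior mean = 23/9 = 23/9. Difference = 104/17 − 23/9 = 545/153.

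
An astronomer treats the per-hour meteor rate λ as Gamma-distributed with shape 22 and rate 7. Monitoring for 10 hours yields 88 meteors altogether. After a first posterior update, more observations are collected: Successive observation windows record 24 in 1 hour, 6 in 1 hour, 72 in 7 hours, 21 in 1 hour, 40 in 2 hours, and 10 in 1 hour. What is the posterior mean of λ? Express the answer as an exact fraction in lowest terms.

283/30

Total count 88 over total exposure 10 hours.
After the first batch: Gamma(22 + 88, 7 + 10) = Gamma(110, 17).
Total count: 24 + 6 + 72 + 21 + 40 + 10 = 173.
Total exposure: 1 + 1 + 7 + 1 + 2 + 1 = 13 hours.
After the second batch: Gamma(110 + 173, 17 + 13) = Gamma(283, 30).
Posterior mean = α'/β' = 283/30.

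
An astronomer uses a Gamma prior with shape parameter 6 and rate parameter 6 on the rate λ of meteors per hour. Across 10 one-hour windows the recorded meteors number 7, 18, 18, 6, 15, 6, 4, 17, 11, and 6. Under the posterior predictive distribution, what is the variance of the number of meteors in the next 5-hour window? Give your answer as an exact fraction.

Total count: 7 + 18 + 18 + 6 + 15 + 6 + 4 + 17 + 11 + 6 = 108.
Total exposure: 10 hours.
Conjugate update: add total count to the shape and total exposure to the rate, giving Gamma(114, 16).
The posterior predictive for a window of length T is Negative Binomial with variance T·α'·(β'+T)/β'² = 5·114·21/256 = 5985/128.

5985/128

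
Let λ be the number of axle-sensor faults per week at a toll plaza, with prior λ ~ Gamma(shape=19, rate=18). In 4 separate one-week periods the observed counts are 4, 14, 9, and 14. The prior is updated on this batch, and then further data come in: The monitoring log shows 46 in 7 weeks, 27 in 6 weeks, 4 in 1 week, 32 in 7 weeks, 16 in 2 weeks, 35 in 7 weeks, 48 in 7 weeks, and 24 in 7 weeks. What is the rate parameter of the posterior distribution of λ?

66

Total count: 4 + 14 + 9 + 14 = 41.
Total exposure: 4 weeks.
After the first batch: Gamma(19 + 41, 18 + 4) = Gamma(60, 22).
Total count: 46 + 27 + 4 + 32 + 16 + 35 + 48 + 24 = 232.
Total exposure: 7 + 6 + 1 + 7 + 2 + 7 + 7 + 7 = 44 weeks.
After the second batch: Gamma(60 + 232, 22 + 44) = Gamma(292, 66).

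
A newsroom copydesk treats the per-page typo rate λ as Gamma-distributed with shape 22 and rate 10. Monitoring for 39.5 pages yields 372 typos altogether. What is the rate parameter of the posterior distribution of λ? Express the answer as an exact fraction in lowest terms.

99/2

Total count 372 over total exposure 39.5 pages.
By Gamma–Poisson conjugacy, the posterior is Gamma(α + Σx, β + Σt) = Gamma(22 + 372, 10 + 39.5) = Gamma(394, 99/2).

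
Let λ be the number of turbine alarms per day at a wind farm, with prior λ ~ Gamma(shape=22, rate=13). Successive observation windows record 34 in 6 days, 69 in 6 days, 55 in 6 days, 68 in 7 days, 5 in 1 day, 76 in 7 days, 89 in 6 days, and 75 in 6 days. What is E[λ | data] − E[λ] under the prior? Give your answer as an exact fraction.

177/26

Total count: 34 + 69 + 55 + 68 + 5 + 76 + 89 + 75 = 471.
Total exposure: 6 + 6 + 6 + 7 + 1 + 7 + 6 + 6 = 45 days.
Conjugate update: add total count to the shape and total exposure to the rate, giving Gamma(493, 58).
Posterior mean = 493/58 = 17/2; prior mean = 22/13 = 22/13. Difference = 17/2 − 22/13 = 177/26.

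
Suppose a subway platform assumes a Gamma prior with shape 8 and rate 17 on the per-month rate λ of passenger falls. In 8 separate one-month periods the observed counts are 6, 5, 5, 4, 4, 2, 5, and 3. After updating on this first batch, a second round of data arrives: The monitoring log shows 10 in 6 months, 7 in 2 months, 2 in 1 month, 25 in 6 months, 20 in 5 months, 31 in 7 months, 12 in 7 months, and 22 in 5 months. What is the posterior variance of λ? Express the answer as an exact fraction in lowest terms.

Total count: 6 + 5 + 5 + 4 + 4 + 2 + 5 + 3 = 34.
Total exposure: 8 months.
After the first batch: Gamma(8 + 34, 17 + 8) = Gamma(42, 25).
Total count: 10 + 7 + 2 + 25 + 20 + 31 + 12 + 22 = 129.
Total exposure: 6 + 2 + 1 + 6 + 5 + 7 + 7 + 5 = 39 months.
After the second batch: Gamma(42 + 129, 25 + 39) = Gamma(171, 64).
Posterior variance = α'/β'² = 171/4096.

171/4096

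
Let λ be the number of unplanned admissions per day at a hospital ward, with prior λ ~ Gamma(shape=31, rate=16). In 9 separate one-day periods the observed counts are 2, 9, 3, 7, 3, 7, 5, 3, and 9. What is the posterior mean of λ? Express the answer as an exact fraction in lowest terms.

Total count: 2 + 9 + 3 + 7 + 3 + 7 + 5 + 3 + 9 = 48.
Total exposure: 9 days.
By Gamma–Poisson conjugacy, the posterior is Gamma(α + Σx, β + Σt) = Gamma(31 + 48, 16 + 9) = Gamma(79, 25).
Posterior mean = α'/β' = 79/25.

79/25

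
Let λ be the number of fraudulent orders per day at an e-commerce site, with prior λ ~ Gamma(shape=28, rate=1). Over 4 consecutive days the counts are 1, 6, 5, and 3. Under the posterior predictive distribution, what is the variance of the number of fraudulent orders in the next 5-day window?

86

Total count: 1 + 6 + 5 + 3 = 15.
Total exposure: 4 days.
Gamma(α, β) with Poisson data over total exposure Σt gives posterior Gamma(α+Σx, β+Σt) = Gamma(43, 5).
The posterior predictive for a window of length T is Negative Binomial with variance T·α'·(β'+T)/β'² = 5·43·10/25 = 86.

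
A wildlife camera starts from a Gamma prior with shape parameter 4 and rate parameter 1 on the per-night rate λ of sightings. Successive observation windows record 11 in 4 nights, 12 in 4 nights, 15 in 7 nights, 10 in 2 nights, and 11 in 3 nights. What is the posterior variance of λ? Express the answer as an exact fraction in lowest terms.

1/7

Total count: 11 + 12 + 15 + 10 + 11 = 59.
Total exposure: 4 + 4 + 7 + 2 + 3 = 20 nights.
The Gamma prior is conjugate for the Poisson rate, so λ | data ~ Gamma(4+59, 1+20) = Gamma(63, 21).
Posterior variance = α'/β'² = 63/441 = 1/7.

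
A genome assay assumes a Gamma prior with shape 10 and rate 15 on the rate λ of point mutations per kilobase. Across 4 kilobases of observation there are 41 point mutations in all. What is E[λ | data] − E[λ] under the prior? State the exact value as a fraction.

115/57

Total count 41 over total exposure 4 kilobases.
The Gamma prior is conjugate for the Poisson rate, so λ | data ~ Gamma(10+41, 15+4) = Gamma(51, 19).
Posterior mean = 51/19 = 51/19; prior mean = 10/15 = 2/3. Difference = 51/19 − 2/3 = 115/57.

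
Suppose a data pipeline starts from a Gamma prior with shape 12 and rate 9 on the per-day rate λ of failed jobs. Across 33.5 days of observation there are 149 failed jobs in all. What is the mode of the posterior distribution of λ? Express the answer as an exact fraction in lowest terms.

64/17

Total count 149 over total exposure 33.5 days.
The Gamma prior is conjugate for the Poisson rate, so λ | data ~ Gamma(12+149, 9+33.5) = Gamma(161, 85/2).
Posterior mode = (α'−1)/β' = 160/(85/2) = 64/17.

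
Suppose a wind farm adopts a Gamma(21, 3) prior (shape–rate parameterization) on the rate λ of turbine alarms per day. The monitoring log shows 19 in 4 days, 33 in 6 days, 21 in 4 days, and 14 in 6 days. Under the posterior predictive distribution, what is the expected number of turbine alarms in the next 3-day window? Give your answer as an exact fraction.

Total count: 19 + 33 + 21 + 14 = 87.
Total exposure: 4 + 6 + 4 + 6 = 20 days.
Conjugate update: add total count to the shape and total exposure to the rate, giving Gamma(108, 23).
Predictive mean over a 3-day window = T·E[λ|data] = 3·108/23 = 324/23.

324/23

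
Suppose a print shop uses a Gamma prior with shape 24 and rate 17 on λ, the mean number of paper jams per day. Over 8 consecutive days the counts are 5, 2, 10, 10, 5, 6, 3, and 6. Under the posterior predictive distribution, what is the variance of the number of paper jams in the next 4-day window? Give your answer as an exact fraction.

8236/625

Total count: 5 + 2 + 10 + 10 + 5 + 6 + 3 + 6 = 47.
Total exposure: 8 days.
Conjugate update: add total count to the shape and total exposure to the rate, giving Gamma(71, 25).
The posterior predictive for a window of length T is Negative Binomial with variance T·α'·(β'+T)/β'² = 4·71·29/625 = 8236/625.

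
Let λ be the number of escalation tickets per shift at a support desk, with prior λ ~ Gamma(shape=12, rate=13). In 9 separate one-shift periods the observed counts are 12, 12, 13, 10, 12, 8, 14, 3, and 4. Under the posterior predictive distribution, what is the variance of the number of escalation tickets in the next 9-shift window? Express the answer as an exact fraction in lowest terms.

Total count: 12 + 12 + 13 + 10 + 12 + 8 + 14 + 3 + 4 = 88.
Total exposure: 9 shifts.
By Gamma–Poisson conjugacy, the posterior is Gamma(α + Σx, β + Σt) = Gamma(12 + 88, 13 + 9) = Gamma(100, 22).
The posterior predictive for a window of length T is Negative Binomial with variance T·α'·(β'+T)/β'² = 9·100·31/484 = 6975/121.

6975/121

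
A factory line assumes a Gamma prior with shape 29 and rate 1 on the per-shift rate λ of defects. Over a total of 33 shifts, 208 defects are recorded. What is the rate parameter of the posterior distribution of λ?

Total count 208 over total exposure 33 shifts.
By Gamma–Poisson conjugacy, the posterior is Gamma(α + Σx, β + Σt) = Gamma(29 + 208, 1 + 33) = Gamma(237, 34).

34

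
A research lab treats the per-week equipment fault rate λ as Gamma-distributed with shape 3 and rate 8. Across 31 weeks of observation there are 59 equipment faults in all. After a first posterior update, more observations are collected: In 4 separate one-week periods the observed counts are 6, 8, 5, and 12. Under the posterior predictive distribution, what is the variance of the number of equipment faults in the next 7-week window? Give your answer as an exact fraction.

32550/1849

Total count 59 over total exposure 31 weeks.
After the first batch: Gamma(3 + 59, 8 + 31) = Gamma(62, 39).
Total count: 6 + 8 + 5 + 12 = 31.
Total exposure: 4 weeks.
After the second batch: Gamma(62 + 31, 39 + 4) = Gamma(93, 43).
The posterior predictive for a window of length T is Negative Binomial with variance T·α'·(β'+T)/β'² = 7·93·50/1849 = 32550/1849.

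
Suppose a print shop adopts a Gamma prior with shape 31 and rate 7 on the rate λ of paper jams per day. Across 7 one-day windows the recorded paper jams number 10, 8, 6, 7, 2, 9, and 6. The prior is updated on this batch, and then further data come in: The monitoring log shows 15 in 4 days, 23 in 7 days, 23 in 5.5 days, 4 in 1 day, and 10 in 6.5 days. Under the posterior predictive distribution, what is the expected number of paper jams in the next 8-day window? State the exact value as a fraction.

Total count: 10 + 8 + 6 + 7 + 2 + 9 + 6 = 48.
Total exposure: 7 days.
After the first batch: Gamma(31 + 48, 7 + 7) = Gamma(79, 14).
Total count: 15 + 23 + 23 + 4 + 10 = 75.
Total exposure: 4 + 7 + 5.5 + 1 + 6.5 = 24 days.
After the second batch: Gamma(79 + 75, 14 + 24) = Gamma(154, 38).
Predictive mean over an 8-day window = T·E[λ|data] = 8·154/38 = 616/19.

616/19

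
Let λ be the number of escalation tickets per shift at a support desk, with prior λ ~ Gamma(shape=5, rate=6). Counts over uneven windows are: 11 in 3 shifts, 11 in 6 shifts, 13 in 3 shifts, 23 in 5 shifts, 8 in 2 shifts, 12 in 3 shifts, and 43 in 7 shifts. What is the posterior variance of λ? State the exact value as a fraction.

18/175

Total count: 11 + 11 + 13 + 23 + 8 + 12 + 43 = 121.
Total exposure: 3 + 6 + 3 + 5 + 2 + 3 + 7 = 29 shifts.
By Gamma–Poisson conjugacy, the posterior is Gamma(α + Σx, β + Σt) = Gamma(5 + 121, 6 + 29) = Gamma(126, 35).
Posterior variance = α'/β'² = 126/1225 = 18/175.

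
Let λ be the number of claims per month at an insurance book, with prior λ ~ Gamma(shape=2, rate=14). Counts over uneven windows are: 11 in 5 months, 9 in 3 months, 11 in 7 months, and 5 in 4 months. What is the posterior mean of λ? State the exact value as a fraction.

38/33

Total count: 11 + 9 + 11 + 5 = 36.
Total exposure: 5 + 3 + 7 + 4 = 19 months.
Gamma(α, β) with Poisson data over total exposure Σt gives posterior Gamma(α+Σx, β+Σt) = Gamma(38, 33).
Posterior mean = α'/β' = 38/33.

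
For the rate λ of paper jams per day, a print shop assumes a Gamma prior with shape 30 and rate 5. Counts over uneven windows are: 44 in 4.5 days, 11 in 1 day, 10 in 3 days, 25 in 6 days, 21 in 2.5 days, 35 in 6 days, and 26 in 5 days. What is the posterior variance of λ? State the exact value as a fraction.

202/1089

Total count: 44 + 11 + 10 + 25 + 21 + 35 + 26 = 172.
Total exposure: 4.5 + 1 + 3 + 6 + 2.5 + 6 + 5 = 28 days.
The Gamma prior is conjugate for the Poisson rate, so λ | data ~ Gamma(30+172, 5+28) = Gamma(202, 33).
Posterior variance = α'/β'² = 202/1089.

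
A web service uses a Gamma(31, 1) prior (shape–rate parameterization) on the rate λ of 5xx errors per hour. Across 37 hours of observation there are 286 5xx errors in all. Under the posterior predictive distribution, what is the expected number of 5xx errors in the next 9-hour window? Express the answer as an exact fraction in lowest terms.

2853/38

Total count 286 over total exposure 37 hours.
Gamma(α, β) with Poisson data over total exposure Σt gives posterior Gamma(α+Σx, β+Σt) = Gamma(317, 38).
Predictive mean over a 9-hour window = T·E[λ|data] = 9·317/38 = 2853/38.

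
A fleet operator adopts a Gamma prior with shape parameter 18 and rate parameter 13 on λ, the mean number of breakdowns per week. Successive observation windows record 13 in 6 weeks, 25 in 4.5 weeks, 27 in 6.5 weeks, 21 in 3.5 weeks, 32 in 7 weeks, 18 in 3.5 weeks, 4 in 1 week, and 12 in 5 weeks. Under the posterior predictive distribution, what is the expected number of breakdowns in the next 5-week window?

17

Total count: 13 + 25 + 27 + 21 + 32 + 18 + 4 + 12 = 152.
Total exposure: 6 + 4.5 + 6.5 + 3.5 + 7 + 3.5 + 1 + 5 = 37 weeks.
Gamma(α, β) with Poisson data over total exposure Σt gives posterior Gamma(α+Σx, β+Σt) = Gamma(170, 50).
Predictive mean over a 5-week window = T·E[λ|data] = 5·170/50 = 17.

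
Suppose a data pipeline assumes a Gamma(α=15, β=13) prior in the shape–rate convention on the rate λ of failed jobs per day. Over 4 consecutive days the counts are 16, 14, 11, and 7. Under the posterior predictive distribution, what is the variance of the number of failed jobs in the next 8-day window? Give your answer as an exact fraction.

Total count: 16 + 14 + 11 + 7 = 48.
Total exposure: 4 days.
The Gamma prior is conjugate for the Poisson rate, so λ | data ~ Gamma(15+48, 13+4) = Gamma(63, 17).
The posterior predictive for a window of length T is Negative Binomial with variance T·α'·(β'+T)/β'² = 8·63·25/289 = 12600/289.

12600/289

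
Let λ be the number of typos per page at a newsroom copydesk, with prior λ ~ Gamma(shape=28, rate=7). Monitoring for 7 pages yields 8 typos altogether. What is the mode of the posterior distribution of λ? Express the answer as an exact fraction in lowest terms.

5/2

Total count 8 over total exposure 7 pages.
Posterior: α' = 28 + 8 = 36, β' = 7 + 7 = 14.
Posterior mode = (α'−1)/β' = 35/14 = 5/2.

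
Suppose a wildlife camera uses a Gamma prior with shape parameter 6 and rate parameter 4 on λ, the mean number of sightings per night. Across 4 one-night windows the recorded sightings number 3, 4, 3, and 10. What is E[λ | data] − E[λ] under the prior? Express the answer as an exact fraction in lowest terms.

7/4

Total count: 3 + 4 + 3 + 10 = 20.
Total exposure: 4 nights.
Posterior: α' = 6 + 20 = 26, β' = 4 + 4 = 8.
Posterior mean = 26/8 = 13/4; prior mean = 6/4 = 3/2. Difference = 13/4 − 3/2 = 7/4.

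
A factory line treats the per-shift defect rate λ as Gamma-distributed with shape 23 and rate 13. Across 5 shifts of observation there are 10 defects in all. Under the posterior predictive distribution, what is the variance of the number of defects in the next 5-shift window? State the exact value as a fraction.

Total count 10 over total exposure 5 shifts.
Gamma(α, β) with Poisson data over total exposure Σt gives posterior Gamma(α+Σx, β+Σt) = Gamma(33, 18).
The posterior predictive for a window of length T is Negative Binomial with variance T·α'·(β'+T)/β'² = 5·33·23/324 = 1265/108.

1265/108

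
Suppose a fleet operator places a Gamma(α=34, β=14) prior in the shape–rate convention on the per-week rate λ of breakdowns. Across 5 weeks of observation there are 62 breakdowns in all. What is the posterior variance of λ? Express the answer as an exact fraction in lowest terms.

96/361

Total count 62 over total exposure 5 weeks.
By Gamma–Poisson conjugacy, the posterior is Gamma(α + Σx, β + Σt) = Gamma(34 + 62, 14 + 5) = Gamma(96, 19).
Posterior variance = α'/β'² = 96/361.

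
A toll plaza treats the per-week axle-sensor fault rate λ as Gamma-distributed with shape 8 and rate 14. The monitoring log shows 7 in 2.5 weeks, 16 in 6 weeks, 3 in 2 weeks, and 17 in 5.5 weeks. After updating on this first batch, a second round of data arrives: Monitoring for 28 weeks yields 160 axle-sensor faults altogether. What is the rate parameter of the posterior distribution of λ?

58

Total count: 7 + 16 + 3 + 17 = 43.
Total exposure: 2.5 + 6 + 2 + 5.5 = 16 weeks.
After the first batch: Gamma(8 + 43, 14 + 16) = Gamma(51, 30).
Total count 160 over total exposure 28 weeks.
After the second batch: Gamma(51 + 160, 30 + 28) = Gamma(211, 58).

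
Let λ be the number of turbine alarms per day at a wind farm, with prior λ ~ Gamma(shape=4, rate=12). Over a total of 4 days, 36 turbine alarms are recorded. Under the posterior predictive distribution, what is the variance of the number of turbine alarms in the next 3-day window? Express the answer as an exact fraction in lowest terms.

Total count 36 over total exposure 4 days.
The Gamma prior is conjugate for the Poisson rate, so λ | data ~ Gamma(4+36, 12+4) = Gamma(40, 16).
The posterior predictive for a window of length T is Negative Binomial with variance T·α'·(β'+T)/β'² = 3·40·19/256 = 285/32.

285/32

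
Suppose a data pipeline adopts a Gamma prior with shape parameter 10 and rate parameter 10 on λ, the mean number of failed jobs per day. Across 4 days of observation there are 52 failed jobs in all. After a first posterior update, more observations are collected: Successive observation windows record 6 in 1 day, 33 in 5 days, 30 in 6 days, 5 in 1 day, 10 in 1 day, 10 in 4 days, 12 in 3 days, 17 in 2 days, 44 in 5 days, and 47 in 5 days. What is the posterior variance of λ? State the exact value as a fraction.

276/2209

Total count 52 over total exposure 4 days.
After the first batch: Gamma(10 + 52, 10 + 4) = Gamma(62, 14).
Total count: 6 + 33 + 30 + 5 + 10 + 10 + 12 + 17 + 44 + 47 = 214.
Total exposure: 1 + 5 + 6 + 1 + 1 + 4 + 3 + 2 + 5 + 5 = 33 days.
After the second batch: Gamma(62 + 214, 14 + 33) = Gamma(276, 47).
Posterior variance = α'/β'² = 276/2209.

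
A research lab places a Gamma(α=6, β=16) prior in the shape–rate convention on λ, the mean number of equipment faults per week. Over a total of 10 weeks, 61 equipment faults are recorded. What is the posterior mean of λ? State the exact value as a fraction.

Total count 61 over total exposure 10 weeks.
By Gamma–Poisson conjugacy, the posterior is Gamma(α + Σx, β + Σt) = Gamma(6 + 61, 16 + 10) = Gamma(67, 26).
Posterior mean = α'/β' = 67/26.

67/26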